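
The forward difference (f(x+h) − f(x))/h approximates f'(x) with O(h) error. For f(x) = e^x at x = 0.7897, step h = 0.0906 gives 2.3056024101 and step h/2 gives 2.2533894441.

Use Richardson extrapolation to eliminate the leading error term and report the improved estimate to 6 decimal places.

2.201176

With r = 1 the leading error scales as h^1, so the weight is 2^1 = 2.
Numerator 2 × A(h/2) − A(h) = 2 × 2.2533894441 − 2.3056024101 = 2.2011764781
2.2011764781 ÷ 1 = 2.2011764781
Gap between inputs: 5.221e-02; correction applied: −0.0522129660.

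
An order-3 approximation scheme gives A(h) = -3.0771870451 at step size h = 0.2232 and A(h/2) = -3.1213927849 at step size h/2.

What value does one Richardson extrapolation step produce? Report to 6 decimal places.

-3.127708

r = 3, so 2^r = 8.
Weighted: (-24.9711422792) − (-3.0771870451) = -21.8939552341
(8·(-3.1213927849) − (-3.0771870451))/(8 − 1) = -3.1277078906
Shift from A(h/2): −0.0063151057.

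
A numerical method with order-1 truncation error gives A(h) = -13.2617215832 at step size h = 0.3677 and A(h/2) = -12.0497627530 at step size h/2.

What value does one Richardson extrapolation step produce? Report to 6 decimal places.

With r = 1 the leading error scales as h^1, so the weight is 2^1 = 2.
Numerator 2*A(h/2) − A(h) = 2*(-12.0497627530) − (-13.2617215832) = -10.8378039228
Extrapolated: (-10.8378039228) / 1 = -10.8378039228

-10.837804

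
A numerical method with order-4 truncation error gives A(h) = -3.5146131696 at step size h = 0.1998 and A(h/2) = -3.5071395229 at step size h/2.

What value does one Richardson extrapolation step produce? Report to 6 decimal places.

With r = 4 the leading error scales as h^4, so the weight is 2^4 = 16.
A(h/2) − A(h) = -3.5071395229 − (-3.5146131696) = 0.0074736467
Correction (A(h/2) − A(h))/(16 − 1) = 0.0074736467/15 = 0.0004982431
R = A(h/2) + (A(h/2) − A(h))/15 = -3.5071395229 + 0.0004982431 = -3.5066412798

-3.506641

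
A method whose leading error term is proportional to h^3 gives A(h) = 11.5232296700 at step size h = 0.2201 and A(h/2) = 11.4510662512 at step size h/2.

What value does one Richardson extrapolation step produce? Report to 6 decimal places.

Order 3 gives 2^r = 8 and 2^r − 1 = 7.
8*11.4510662512 = 91.6085300096; 91.6085300096 − 11.5232296700 = 80.0853003396
R = 80.0853003396/7 = 11.4407571914
Gap between inputs: 7.216e-02; correction applied: −0.0103090598.

11.440757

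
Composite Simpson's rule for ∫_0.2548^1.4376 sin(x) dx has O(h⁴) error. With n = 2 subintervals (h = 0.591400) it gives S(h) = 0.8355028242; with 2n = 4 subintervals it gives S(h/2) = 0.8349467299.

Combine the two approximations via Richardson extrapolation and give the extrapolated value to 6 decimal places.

r = 4: numerator weight 16, denominator 15.
2^4 × A(h/2) = 13.3591476784; minus A(h) gives 12.5236448542.
Extrapolated: 12.5236448542 / 15 = 0.8349096569
Gap between inputs: 5.561e-04; correction applied: −0.0000370730.

0.834910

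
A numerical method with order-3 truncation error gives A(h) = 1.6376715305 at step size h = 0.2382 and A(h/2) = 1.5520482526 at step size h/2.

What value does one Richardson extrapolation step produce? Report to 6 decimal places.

r = 3, so 2^r = 8.
Weighted: 12.4163860208 − 1.6376715305 = 10.7787144903
Divide by 2^3 − 1 = 7.
(8*1.5520482526 − 1.6376715305)/(8 − 1) = 1.5398163558
Gap between inputs: 8.562e-02; correction applied: −0.0122318968.

1.539816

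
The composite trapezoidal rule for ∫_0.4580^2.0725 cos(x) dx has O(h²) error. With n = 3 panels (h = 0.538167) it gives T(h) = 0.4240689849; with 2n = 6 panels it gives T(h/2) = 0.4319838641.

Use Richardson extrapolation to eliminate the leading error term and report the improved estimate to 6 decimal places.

Error is O(h^2); halving h shrinks it by 2^2 = 4.
Numerator 4·A(h/2) − A(h) = 4·0.4319838641 − 0.4240689849 = 1.3038664715
Divide by 2^2 − 1 = 3.
Result: 0.4346221572

0.434622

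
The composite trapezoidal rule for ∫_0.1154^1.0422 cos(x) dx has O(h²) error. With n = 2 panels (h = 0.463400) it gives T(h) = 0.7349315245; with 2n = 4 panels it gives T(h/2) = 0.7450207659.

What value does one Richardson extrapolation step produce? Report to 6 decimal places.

With r = 2 the leading error scales as h^2, so the weight is 2^2 = 4.
2^2·A(h/2) = 2.9800830636; minus A(h) gives 2.2451515391.
R = 2.2451515391/3 = 0.7483838464

0.748384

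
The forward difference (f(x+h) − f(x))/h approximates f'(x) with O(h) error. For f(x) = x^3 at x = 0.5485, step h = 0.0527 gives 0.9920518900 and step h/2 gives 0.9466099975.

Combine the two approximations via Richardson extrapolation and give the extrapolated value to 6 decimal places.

Method order is 1; weight 2^1 = 2.
Weighted: 1.8932199950 − 0.9920518900 = 0.9011681050
(2*0.9466099975 − 0.9920518900)/(2 − 1) = 0.9011681050
Gap between inputs: 4.544e-02; correction applied: −0.0454418925.

0.901168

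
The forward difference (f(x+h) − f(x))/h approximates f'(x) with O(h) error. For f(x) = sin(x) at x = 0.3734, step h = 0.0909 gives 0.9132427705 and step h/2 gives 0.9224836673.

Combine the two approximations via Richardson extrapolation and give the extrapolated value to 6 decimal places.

Error is O(h^1); halving h shrinks it by 2^1 = 2.
Top: 2(0.9224836673) − (0.9132427705) = 0.9317245641
Denominator 2 − 1 = 1.
So the Richardson estimate is 0.9317245641.

0.931725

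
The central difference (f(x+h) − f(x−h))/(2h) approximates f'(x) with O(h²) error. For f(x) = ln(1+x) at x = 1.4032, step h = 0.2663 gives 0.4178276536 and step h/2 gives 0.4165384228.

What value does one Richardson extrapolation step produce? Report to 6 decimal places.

0.416109

r = 2, so 2^r = 4.
4*0.4165384228 − 0.4178276536 = 1.2483260376
Extrapolated: 1.2483260376 / 3 = 0.4161086792
Gap between inputs: 1.289e-03; correction applied: −0.0004297436.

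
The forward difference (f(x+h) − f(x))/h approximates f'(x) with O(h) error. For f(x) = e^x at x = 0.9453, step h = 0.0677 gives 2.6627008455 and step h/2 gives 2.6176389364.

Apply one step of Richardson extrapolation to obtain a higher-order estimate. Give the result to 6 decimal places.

2.572577

r = 1, so 2^r = 2.
Weighted: 5.2352778728 − 2.6627008455 = 2.5725770273
2.5725770273 ÷ 1 = 2.5725770273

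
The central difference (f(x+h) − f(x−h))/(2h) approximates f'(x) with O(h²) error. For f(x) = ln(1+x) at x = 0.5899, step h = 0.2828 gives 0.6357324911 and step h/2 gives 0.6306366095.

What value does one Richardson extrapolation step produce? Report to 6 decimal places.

The method has order 2: 2^2 = 4.
A(h/2) − A(h) = 0.6306366095 − 0.6357324911 = -0.0050958816
Divide by 2^2 − 1 = 3: (-0.0050958816)/3 = -0.0016986272
R = 0.6306366095 − 0.0016986272 = 0.6289379823
Gap between inputs: 5.096e-03; correction applied: −0.0016986272.

0.628938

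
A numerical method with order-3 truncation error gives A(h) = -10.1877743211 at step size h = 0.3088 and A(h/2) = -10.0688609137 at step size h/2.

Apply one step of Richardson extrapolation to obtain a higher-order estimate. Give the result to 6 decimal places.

-10.051873

r = 3, so 2^r = 8.
Difference of the inputs: -10.0688609137 − (-10.1877743211) = 0.1189134074
Correction (A(h/2) − A(h))/(8 − 1) = 0.1189134074/7 = 0.0169876296
R = -10.0688609137 + 0.0169876296 = -10.0518732841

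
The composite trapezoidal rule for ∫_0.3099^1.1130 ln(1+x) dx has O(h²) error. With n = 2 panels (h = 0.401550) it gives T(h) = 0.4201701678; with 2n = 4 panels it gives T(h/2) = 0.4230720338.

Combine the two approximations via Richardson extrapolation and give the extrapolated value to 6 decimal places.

0.424039

Leading term ∝ h^2; use weight 4 = 2^2.
Weighted: 1.6922881352 − 0.4201701678 = 1.2721179674
Denominator 4 − 1 = 3.
Result: 0.4240393225
Shift from A(h/2): +0.0009672887.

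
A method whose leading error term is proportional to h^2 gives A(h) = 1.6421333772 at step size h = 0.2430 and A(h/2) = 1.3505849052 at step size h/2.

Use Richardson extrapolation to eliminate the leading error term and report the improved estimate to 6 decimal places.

1.253402

r = 2: numerator weight 4, denominator 3.
4*1.3505849052 = 5.4023396208; subtract 1.6421333772 → 3.7602062436
3.7602062436 ÷ 3 = 1.2534020812
Gap between inputs: 2.915e-01; correction applied: −0.0971828240.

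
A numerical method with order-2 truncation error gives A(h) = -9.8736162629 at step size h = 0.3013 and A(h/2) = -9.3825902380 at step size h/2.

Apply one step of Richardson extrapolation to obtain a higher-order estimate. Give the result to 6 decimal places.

-9.218915

Order 2 gives 2^r = 4 and 2^r − 1 = 3.
Weighted: (-37.5303609520) − (-9.8736162629) = -27.6567446891
Denominator 4 − 1 = 3.
So the Richardson estimate is -9.2189148964.
Shift from A(h/2): +0.1636753416.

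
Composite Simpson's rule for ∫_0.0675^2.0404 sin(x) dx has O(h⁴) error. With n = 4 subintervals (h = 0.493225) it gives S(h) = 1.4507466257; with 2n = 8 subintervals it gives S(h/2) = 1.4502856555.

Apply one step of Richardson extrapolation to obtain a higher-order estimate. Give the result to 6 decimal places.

1.450255

The method has order 4: 2^4 = 16.
16·1.4502856555 = 23.2045704880; 23.2045704880 − 1.4507466257 = 21.7538238623
21.7538238623 ÷ 15 = 1.4502549242
Correction |R − A(h/2)| = 3.073e-05; gap |A(h/2) − A(h)| = 4.610e-04.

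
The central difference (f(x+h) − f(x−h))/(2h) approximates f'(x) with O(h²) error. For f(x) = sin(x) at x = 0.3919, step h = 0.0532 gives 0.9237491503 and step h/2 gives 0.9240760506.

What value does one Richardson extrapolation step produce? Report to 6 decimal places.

Method order is 2; weight 2^2 = 4.
2^2×A(h/2) = 3.6963042024; minus A(h) gives 2.7725550521.
(4×0.9240760506 − 0.9237491503)/(4 − 1) = 0.9241850174

0.924185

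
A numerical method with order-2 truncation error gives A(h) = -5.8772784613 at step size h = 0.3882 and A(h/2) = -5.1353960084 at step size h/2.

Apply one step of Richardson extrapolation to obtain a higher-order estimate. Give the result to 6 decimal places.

r = 2, so 2^r = 4.
Top: 4(-5.1353960084) − (-5.8772784613) = -14.6643055723
Denominator 4 − 1 = 3.
So the Richardson estimate is -4.8881018574.
Correction |R − A(h/2)| = 2.473e-01; gap |A(h/2) − A(h)| = 7.419e-01.

-4.888102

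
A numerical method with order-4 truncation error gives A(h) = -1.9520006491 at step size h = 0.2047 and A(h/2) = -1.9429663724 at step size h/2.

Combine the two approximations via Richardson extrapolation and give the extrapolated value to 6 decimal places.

-1.942364

Error is O(h^4); halving h shrinks it by 2^4 = 16.
Top: 16(-1.9429663724) − (-1.9520006491) = -29.1354613093
Divide by 2^4 − 1 = 15.
(-29.1354613093) ÷ 15 = -1.9423640873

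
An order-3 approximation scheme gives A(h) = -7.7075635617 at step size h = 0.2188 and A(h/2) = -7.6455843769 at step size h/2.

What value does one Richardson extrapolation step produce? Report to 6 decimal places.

-7.636730

Leading term ∝ h^3; use weight 8 = 2^3.
8·(-7.6455843769) = -61.1646750152; (-61.1646750152) − (-7.7075635617) = -53.4571114535
Denominator 8 − 1 = 7.
(-53.4571114535) ÷ 7 = -7.6367302076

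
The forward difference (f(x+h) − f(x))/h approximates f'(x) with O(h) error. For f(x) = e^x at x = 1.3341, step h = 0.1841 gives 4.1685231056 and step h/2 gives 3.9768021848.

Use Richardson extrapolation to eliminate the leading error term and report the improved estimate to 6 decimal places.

3.785081

r = 1, so 2^r = 2.
2×3.9768021848 − 4.1685231056 = 3.7850812640
Divide by 2^1 − 1 = 1.
3.7850812640 ÷ 1 = 3.7850812640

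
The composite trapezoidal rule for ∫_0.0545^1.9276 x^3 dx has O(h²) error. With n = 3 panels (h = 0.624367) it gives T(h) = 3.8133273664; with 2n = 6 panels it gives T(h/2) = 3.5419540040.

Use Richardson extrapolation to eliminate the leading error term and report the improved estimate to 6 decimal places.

Error is O(h^2); halving h shrinks it by 2^2 = 4.
Top: 4(3.5419540040) − (3.8133273664) = 10.3544886496
(4×3.5419540040 − 3.8133273664)/(4 − 1) = 3.4514962165
Correction |R − A(h/2)| = 9.046e-02; gap |A(h/2) − A(h)| = 2.714e-01.

3.451496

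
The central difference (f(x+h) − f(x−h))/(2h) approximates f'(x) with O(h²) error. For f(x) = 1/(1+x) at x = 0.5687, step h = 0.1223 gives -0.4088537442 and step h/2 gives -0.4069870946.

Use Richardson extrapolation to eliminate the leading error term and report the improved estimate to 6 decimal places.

With r = 2 the leading error scales as h^2, so the weight is 2^2 = 4.
2^2 × A(h/2) = -1.6279483784; minus A(h) gives -1.2190946342.
Denominator 4 − 1 = 3.
Result: -0.4063648781
Shift from A(h/2): +0.0006222165.

-0.406365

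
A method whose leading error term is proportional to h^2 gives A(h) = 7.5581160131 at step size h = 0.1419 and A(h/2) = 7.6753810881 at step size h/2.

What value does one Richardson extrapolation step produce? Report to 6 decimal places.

Leading term ∝ h^2; use weight 4 = 2^2.
4·7.6753810881 = 30.7015243524; 30.7015243524 − 7.5581160131 = 23.1434083393
23.1434083393 ÷ 3 = 7.7144694464
Correction |R − A(h/2)| = 3.909e-02; gap |A(h/2) − A(h)| = 1.173e-01.

7.714469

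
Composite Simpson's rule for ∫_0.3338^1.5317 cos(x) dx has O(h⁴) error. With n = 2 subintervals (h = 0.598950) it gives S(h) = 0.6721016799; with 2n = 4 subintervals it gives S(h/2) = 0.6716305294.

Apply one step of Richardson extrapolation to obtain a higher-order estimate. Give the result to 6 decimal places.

Method order is 4; weight 2^4 = 16.
Difference of the inputs: 0.6716305294 − 0.6721016799 = -0.0004711505
Correction (A(h/2) − A(h))/(16 − 1) = (-0.0004711505)/15 = -0.0000314100
R = A(h/2) + (A(h/2) − A(h))/15 = 0.6716305294 − 0.0000314100 = 0.6715991194
Shift from A(h/2): −0.0000314100.

0.671599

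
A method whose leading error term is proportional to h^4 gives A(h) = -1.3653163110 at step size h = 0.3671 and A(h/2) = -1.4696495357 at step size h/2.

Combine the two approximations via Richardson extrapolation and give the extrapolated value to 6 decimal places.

-1.476605

Order 4 gives 2^r = 16 and 2^r − 1 = 15.
Weighted: (-23.5143925712) − (-1.3653163110) = -22.1490762602
Extrapolated: (-22.1490762602) / 15 = -1.4766050840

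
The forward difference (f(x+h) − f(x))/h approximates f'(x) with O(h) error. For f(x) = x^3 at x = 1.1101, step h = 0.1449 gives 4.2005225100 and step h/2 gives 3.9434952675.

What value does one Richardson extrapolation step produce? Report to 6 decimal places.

3.686468

Method order is 1; weight 2^1 = 2.
2×3.9434952675 = 7.8869905350; 7.8869905350 − 4.2005225100 = 3.6864680250
Denominator 2 − 1 = 1.
Extrapolated: 3.6864680250 / 1 = 3.6864680250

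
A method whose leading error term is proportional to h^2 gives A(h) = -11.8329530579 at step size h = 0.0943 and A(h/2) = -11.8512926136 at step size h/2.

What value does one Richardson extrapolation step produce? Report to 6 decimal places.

-11.857406

Error is O(h^2); halving h shrinks it by 2^2 = 4.
Top: 4(-11.8512926136) − (-11.8329530579) = -35.5722173965
Divide by 2^2 − 1 = 3.
R = (-35.5722173965)/3 = -11.8574057988
Correction |R − A(h/2)| = 6.113e-03; gap |A(h/2) − A(h)| = 1.834e-02.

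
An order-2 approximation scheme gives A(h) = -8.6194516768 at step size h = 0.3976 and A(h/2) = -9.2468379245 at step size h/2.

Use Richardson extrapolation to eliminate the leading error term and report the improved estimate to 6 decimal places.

-9.455967

Method order is 2; weight 2^2 = 4.
4×(-9.2468379245) = -36.9873516980; subtract (-8.6194516768) → -28.3679000212
(4×(-9.2468379245) − (-8.6194516768))/(4 − 1) = -9.4559666737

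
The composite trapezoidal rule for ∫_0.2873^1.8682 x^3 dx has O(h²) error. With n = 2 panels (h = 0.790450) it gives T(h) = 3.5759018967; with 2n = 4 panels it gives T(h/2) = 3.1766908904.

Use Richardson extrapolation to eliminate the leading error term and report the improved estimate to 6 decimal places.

r = 2, so 2^r = 4.
4·3.1766908904 = 12.7067635616; subtract 3.5759018967 → 9.1308616649
R = 9.1308616649/3 = 3.0436205550
Gap between inputs: 3.992e-01; correction applied: −0.1330703354.

3.043621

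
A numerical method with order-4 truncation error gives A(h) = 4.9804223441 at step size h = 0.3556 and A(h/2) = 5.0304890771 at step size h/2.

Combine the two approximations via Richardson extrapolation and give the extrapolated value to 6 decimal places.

5.033827

Error is O(h^4); halving h shrinks it by 2^4 = 16.
Top: 16(5.0304890771) − (4.9804223441) = 75.5074028895
Denominator 16 − 1 = 15.
(16*5.0304890771 − 4.9804223441)/(16 − 1) = 5.0338268593
Correction |R − A(h/2)| = 3.338e-03; gap |A(h/2) − A(h)| = 5.007e-02.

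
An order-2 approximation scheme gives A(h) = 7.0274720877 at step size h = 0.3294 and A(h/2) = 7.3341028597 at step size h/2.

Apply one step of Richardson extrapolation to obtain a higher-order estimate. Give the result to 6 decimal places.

7.436313

The method has order 2: 2^2 = 4.
Numerator 4 × A(h/2) − A(h) = 4 × 7.3341028597 − 7.0274720877 = 22.3089393511
22.3089393511 ÷ 3 = 7.4363131170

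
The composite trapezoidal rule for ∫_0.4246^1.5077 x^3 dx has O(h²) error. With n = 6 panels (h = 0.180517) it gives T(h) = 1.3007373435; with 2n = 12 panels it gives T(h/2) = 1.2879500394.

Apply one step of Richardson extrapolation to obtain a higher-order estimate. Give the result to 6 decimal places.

With r = 2 the leading error scales as h^2, so the weight is 2^2 = 4.
2^2*A(h/2) = 5.1518001576; minus A(h) gives 3.8510628141.
Denominator 4 − 1 = 3.
(4*1.2879500394 − 1.3007373435)/(4 − 1) = 1.2836876047

1.283688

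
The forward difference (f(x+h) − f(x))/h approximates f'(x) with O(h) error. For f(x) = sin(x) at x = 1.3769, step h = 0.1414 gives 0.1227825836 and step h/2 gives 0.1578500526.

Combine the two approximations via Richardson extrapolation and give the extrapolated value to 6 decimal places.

With r = 1 the leading error scales as h^1, so the weight is 2^1 = 2.
2^1×A(h/2) = 0.3157001052; minus A(h) gives 0.1929175216.
R = 0.1929175216/1 = 0.1929175216

0.192918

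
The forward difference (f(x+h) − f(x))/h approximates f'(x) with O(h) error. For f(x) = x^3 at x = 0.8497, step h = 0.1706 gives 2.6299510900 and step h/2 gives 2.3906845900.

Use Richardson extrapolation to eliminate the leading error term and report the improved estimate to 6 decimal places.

With r = 1 the leading error scales as h^1, so the weight is 2^1 = 2.
Top: 2(2.3906845900) − (2.6299510900) = 2.1514180900
R = 2.1514180900/1 = 2.1514180900

2.151418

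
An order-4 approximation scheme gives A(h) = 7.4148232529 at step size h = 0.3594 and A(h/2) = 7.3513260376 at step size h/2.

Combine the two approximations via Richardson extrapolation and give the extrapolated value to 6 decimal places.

7.347093

Leading term ∝ h^4; use weight 16 = 2^4.
16*7.3513260376 − 7.4148232529 = 110.2063933487
Denominator 16 − 1 = 15.
(16*7.3513260376 − 7.4148232529)/(16 − 1) = 7.3470928899
Gap between inputs: 6.350e-02; correction applied: −0.0042331477.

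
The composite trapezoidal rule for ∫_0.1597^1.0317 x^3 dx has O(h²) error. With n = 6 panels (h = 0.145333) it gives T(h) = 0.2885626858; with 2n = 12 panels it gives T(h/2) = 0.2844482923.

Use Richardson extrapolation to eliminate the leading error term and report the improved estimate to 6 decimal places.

r = 2: numerator weight 4, denominator 3.
2^2×A(h/2) = 1.1377931692; minus A(h) gives 0.8492304834.
Divide by 2^2 − 1 = 3.
Extrapolated: 0.8492304834 / 3 = 0.2830768278

0.283077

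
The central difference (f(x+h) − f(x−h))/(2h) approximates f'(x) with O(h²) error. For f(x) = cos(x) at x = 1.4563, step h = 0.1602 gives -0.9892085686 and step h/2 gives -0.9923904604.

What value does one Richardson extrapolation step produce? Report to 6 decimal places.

-0.993451

Method order is 2; weight 2^2 = 4.
2^2·A(h/2) = -3.9695618416; minus A(h) gives -2.9803532730.
Denominator 4 − 1 = 3.
So the Richardson estimate is -0.9934510910.
Gap between inputs: 3.182e-03; correction applied: −0.0010606306.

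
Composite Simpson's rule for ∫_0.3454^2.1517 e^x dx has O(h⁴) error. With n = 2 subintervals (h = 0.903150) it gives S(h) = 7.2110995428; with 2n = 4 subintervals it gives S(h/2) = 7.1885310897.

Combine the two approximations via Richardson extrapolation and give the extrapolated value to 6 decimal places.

7.187027

Order 4 gives 2^r = 16 and 2^r − 1 = 15.
Difference of the inputs: 7.1885310897 − 7.2110995428 = -0.0225684531
Divide by 2^4 − 1 = 15: (-0.0225684531)/15 = -0.0015045635
R = A(h/2) + (A(h/2) − A(h))/15 = 7.1885310897 − 0.0015045635 = 7.1870265262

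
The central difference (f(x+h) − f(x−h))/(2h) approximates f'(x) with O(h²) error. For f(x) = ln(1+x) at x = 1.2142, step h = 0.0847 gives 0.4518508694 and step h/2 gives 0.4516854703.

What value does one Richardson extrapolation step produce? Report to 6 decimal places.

0.451630

r = 2, so 2^r = 4.
A(h/2) − A(h) = 0.4516854703 − 0.4518508694 = -0.0001653991
Correction (A(h/2) − A(h))/(4 − 1) = (-0.0001653991)/3 = -0.0000551330
R = A(h/2) + (A(h/2) − A(h))/3 = 0.4516854703 − 0.0000551330 = 0.4516303373
Correction |R − A(h/2)| = 5.513e-05; gap |A(h/2) − A(h)| = 1.654e-04.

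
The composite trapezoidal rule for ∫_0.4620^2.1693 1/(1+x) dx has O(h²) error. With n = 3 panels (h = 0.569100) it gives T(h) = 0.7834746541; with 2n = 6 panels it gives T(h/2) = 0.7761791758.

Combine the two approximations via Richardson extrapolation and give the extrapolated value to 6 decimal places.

0.773747

Method order is 2; weight 2^2 = 4.
Weighted: 3.1047167032 − 0.7834746541 = 2.3212420491
Extrapolated: 2.3212420491 / 3 = 0.7737473497
Shift from A(h/2): −0.0024318261.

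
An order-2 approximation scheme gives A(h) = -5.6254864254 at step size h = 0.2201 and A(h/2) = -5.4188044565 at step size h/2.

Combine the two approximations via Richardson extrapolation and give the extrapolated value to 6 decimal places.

With r = 2 the leading error scales as h^2, so the weight is 2^2 = 4.
4 × (-5.4188044565) = -21.6752178260; subtract (-5.6254864254) → -16.0497314006
(4 × (-5.4188044565) − (-5.6254864254))/(4 − 1) = -5.3499104669
Gap between inputs: 2.067e-01; correction applied: +0.0688939896.

-5.349910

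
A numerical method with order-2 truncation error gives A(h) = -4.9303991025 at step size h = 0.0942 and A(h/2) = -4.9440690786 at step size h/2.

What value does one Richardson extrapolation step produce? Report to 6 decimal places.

r = 2: numerator weight 4, denominator 3.
Weighted: (-19.7762763144) − (-4.9303991025) = -14.8458772119
(4 × (-4.9440690786) − (-4.9303991025))/(4 − 1) = -4.9486257373

-4.948626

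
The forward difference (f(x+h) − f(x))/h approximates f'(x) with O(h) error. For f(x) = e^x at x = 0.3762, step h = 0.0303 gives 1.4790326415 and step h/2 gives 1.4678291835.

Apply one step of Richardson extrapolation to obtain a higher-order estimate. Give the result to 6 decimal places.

1.456626

The method has order 1: 2^1 = 2.
Weighted: 2.9356583670 − 1.4790326415 = 1.4566257255
Divide by 2^1 − 1 = 1.
Result: 1.4566257255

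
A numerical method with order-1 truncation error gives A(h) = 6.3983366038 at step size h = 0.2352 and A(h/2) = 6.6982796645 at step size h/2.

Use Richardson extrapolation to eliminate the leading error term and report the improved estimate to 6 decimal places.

6.998223

r = 1: numerator weight 2, denominator 1.
2^1·A(h/2) = 13.3965593290; minus A(h) gives 6.9982227252.
6.9982227252 ÷ 1 = 6.9982227252
Correction |R − A(h/2)| = 2.999e-01; gap |A(h/2) − A(h)| = 2.999e-01.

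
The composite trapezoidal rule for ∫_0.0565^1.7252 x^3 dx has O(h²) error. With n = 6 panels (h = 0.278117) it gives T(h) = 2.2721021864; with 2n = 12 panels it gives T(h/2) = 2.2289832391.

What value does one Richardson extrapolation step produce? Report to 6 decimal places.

2.214610

The method has order 2: 2^2 = 4.
4·2.2289832391 = 8.9159329564; subtract 2.2721021864 → 6.6438307700
R = 6.6438307700/3 = 2.2146102567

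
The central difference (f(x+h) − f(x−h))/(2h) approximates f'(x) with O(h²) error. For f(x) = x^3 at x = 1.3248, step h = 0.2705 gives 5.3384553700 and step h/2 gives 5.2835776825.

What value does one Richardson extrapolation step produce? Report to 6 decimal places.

Method order is 2; weight 2^2 = 4.
4×5.2835776825 = 21.1343107300; subtract 5.3384553700 → 15.7958553600
Denominator 4 − 1 = 3.
(4×5.2835776825 − 5.3384553700)/(4 − 1) = 5.2652851200

5.265285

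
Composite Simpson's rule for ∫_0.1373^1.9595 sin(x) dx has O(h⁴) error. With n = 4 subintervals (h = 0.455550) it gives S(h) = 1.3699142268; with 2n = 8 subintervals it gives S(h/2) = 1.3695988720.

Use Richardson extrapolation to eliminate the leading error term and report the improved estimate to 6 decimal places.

Method order is 4; weight 2^4 = 16.
16×1.3695988720 = 21.9135819520; 21.9135819520 − 1.3699142268 = 20.5436677252
Denominator 16 − 1 = 15.
20.5436677252 ÷ 15 = 1.3695778483
Correction |R − A(h/2)| = 2.102e-05; gap |A(h/2) − A(h)| = 3.154e-04.

1.369578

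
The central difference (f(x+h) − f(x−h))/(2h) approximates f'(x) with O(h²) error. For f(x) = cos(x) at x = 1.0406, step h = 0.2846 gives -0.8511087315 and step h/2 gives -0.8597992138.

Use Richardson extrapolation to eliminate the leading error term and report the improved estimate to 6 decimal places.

-0.862696

Error is O(h^2); halving h shrinks it by 2^2 = 4.
4·(-0.8597992138) = -3.4391968552; (-3.4391968552) − (-0.8511087315) = -2.5880881237
(-2.5880881237) ÷ 3 = -0.8626960412
Shift from A(h/2): −0.0028968274.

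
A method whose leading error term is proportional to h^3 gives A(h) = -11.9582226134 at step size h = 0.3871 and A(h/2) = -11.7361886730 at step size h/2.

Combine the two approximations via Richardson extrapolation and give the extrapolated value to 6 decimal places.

r = 3, so 2^r = 8.
Numerator 8×A(h/2) − A(h) = 8×(-11.7361886730) − (-11.9582226134) = -81.9312867706
Denominator 8 − 1 = 7.
So the Richardson estimate is -11.7044695387.

-11.704470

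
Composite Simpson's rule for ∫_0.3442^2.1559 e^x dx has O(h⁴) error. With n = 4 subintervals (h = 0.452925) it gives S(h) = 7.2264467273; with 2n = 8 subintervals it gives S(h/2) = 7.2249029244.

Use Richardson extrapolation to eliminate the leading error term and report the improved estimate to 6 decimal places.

Leading term ∝ h^4; use weight 16 = 2^4.
16×7.2249029244 = 115.5984467904; 115.5984467904 − 7.2264467273 = 108.3720000631
R = 108.3720000631/15 = 7.2248000042

7.224800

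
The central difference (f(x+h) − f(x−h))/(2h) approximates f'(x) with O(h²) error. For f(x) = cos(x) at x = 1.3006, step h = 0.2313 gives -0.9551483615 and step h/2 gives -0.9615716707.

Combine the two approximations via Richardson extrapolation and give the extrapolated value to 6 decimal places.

With r = 2 the leading error scales as h^2, so the weight is 2^2 = 4.
4*(-0.9615716707) = -3.8462866828; subtract (-0.9551483615) → -2.8911383213
R = (-2.8911383213)/3 = -0.9637127738

-0.963713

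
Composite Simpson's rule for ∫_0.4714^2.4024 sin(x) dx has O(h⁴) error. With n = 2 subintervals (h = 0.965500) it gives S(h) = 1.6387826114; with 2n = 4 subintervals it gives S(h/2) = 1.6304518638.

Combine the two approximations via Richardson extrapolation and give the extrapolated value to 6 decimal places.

1.629896

r = 4: numerator weight 16, denominator 15.
16 × 1.6304518638 = 26.0872298208; 26.0872298208 − 1.6387826114 = 24.4484472094
Denominator 16 − 1 = 15.
Extrapolated: 24.4484472094 / 15 = 1.6298964806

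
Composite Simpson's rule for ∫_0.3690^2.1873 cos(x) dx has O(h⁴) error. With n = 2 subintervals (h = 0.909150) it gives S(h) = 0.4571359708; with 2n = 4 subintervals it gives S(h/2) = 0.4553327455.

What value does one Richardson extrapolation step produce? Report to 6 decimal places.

Error is O(h^4); halving h shrinks it by 2^4 = 16.
16*0.4553327455 − 0.4571359708 = 6.8281879572
Denominator 16 − 1 = 15.
R = 6.8281879572/15 = 0.4552125305
Correction |R − A(h/2)| = 1.202e-04; gap |A(h/2) − A(h)| = 1.803e-03.

0.455213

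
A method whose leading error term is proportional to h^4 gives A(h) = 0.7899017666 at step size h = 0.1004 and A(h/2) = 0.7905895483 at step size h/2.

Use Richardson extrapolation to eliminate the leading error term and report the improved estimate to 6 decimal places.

r = 4: numerator weight 16, denominator 15.
2^4·A(h/2) = 12.6494327728; minus A(h) gives 11.8595310062.
R = 11.8595310062/15 = 0.7906354004

0.790635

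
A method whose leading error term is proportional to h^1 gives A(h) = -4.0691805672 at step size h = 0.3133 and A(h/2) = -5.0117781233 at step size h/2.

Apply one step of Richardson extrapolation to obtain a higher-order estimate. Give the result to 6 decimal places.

Order 1 gives 2^r = 2 and 2^r − 1 = 1.
2*(-5.0117781233) = -10.0235562466; subtract (-4.0691805672) → -5.9543756794
Divide by 2^1 − 1 = 1.
Result: -5.9543756794

-5.954376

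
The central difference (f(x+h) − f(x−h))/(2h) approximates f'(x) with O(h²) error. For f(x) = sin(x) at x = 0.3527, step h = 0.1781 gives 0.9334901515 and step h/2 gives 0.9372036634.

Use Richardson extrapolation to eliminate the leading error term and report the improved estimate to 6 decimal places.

r = 2: numerator weight 4, denominator 3.
4·0.9372036634 = 3.7488146536; subtract 0.9334901515 → 2.8153245021
Divide by 2^2 − 1 = 3.
Result: 0.9384415007
Shift from A(h/2): +0.0012378373.

0.938442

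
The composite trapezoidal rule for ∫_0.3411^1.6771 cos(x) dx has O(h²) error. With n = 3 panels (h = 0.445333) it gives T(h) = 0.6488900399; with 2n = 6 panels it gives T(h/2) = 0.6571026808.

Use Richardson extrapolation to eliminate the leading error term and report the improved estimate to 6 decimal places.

The method has order 2: 2^2 = 4.
A(h/2) − A(h) = 0.6571026808 − 0.6488900399 = 0.0082126409
Divide by 2^2 − 1 = 3: 0.0082126409/3 = 0.0027375470
R = 0.6571026808 + 0.0027375470 = 0.6598402278

0.659840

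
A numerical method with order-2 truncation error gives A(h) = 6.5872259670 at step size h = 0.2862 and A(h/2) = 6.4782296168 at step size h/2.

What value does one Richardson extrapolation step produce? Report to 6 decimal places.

Error is O(h^2); halving h shrinks it by 2^2 = 4.
4×6.4782296168 = 25.9129184672; 25.9129184672 − 6.5872259670 = 19.3256925002
Denominator 4 − 1 = 3.
Extrapolated: 19.3256925002 / 3 = 6.4418975001
Correction |R − A(h/2)| = 3.633e-02; gap |A(h/2) − A(h)| = 1.090e-01.

6.441898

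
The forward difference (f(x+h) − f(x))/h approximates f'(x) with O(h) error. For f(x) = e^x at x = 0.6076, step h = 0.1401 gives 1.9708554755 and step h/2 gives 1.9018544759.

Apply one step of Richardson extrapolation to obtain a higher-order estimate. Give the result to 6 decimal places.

1.832853

The method has order 1: 2^1 = 2.
Top: 2(1.9018544759) − (1.9708554755) = 1.8328534763
Extrapolated: 1.8328534763 / 1 = 1.8328534763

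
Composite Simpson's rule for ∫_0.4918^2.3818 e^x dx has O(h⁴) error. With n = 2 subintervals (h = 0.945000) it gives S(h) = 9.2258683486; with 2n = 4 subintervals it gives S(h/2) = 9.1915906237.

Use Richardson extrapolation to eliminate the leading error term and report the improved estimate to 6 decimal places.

9.189305

With r = 4 the leading error scales as h^4, so the weight is 2^4 = 16.
Weighted: 147.0654499792 − 9.2258683486 = 137.8395816306
137.8395816306 ÷ 15 = 9.1893054420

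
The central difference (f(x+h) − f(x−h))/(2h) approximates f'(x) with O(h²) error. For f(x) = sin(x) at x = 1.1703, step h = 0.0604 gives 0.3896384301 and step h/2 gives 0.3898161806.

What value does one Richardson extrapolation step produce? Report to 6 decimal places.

0.389875

r = 2: numerator weight 4, denominator 3.
Difference of the inputs: 0.3898161806 − 0.3896384301 = 0.0001777505
Divide by 2^2 − 1 = 3: 0.0001777505/3 = 0.0000592502
R = 0.3898161806 + 0.0000592502 = 0.3898754308
Correction |R − A(h/2)| = 5.925e-05; gap |A(h/2) − A(h)| = 1.778e-04.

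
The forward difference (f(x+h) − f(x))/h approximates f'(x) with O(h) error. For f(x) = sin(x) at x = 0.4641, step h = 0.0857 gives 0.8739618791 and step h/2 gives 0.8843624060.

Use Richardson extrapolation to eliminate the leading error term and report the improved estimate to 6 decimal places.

0.894763

Error is O(h^1); halving h shrinks it by 2^1 = 2.
2×0.8843624060 = 1.7687248120; 1.7687248120 − 0.8739618791 = 0.8947629329
Denominator 2 − 1 = 1.
(2×0.8843624060 − 0.8739618791)/(2 − 1) = 0.8947629329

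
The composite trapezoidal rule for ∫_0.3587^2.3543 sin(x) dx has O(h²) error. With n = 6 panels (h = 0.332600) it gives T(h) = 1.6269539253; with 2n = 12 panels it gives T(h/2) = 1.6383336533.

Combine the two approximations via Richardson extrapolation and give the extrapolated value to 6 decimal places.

Error is O(h^2); halving h shrinks it by 2^2 = 4.
4·1.6383336533 = 6.5533346132; 6.5533346132 − 1.6269539253 = 4.9263806879
4.9263806879 ÷ 3 = 1.6421268960

1.642127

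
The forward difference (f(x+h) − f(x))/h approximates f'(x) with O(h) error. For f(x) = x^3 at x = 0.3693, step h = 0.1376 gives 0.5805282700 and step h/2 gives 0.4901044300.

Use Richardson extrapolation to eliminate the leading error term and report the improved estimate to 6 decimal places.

r = 1, so 2^r = 2.
2^1×A(h/2) = 0.9802088600; minus A(h) gives 0.3996805900.
R = 0.3996805900/1 = 0.3996805900
Gap between inputs: 9.042e-02; correction applied: −0.0904238400.

0.399681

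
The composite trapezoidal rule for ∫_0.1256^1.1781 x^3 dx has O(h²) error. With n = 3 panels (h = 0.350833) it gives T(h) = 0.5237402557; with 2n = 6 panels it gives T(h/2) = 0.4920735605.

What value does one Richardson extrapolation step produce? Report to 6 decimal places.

0.481518

The method has order 2: 2^2 = 4.
Difference of the inputs: 0.4920735605 − 0.5237402557 = -0.0316666952
Correction (A(h/2) − A(h))/(4 − 1) = (-0.0316666952)/3 = -0.0105555651
R = A(h/2) + (A(h/2) − A(h))/3 = 0.4920735605 − 0.0105555651 = 0.4815179954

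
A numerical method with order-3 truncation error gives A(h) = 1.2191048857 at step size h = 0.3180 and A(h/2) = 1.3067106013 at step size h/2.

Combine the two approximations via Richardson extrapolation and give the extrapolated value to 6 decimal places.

1.319226

Method order is 3; weight 2^3 = 8.
Numerator 8*A(h/2) − A(h) = 8*1.3067106013 − 1.2191048857 = 9.2345799247
Extrapolated: 9.2345799247 / 7 = 1.3192257035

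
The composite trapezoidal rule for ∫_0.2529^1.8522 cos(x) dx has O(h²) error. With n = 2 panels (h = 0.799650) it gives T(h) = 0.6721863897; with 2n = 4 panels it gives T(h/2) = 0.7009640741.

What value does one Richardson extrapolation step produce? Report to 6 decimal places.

The method has order 2: 2^2 = 4.
Numerator 4*A(h/2) − A(h) = 4*0.7009640741 − 0.6721863897 = 2.1316699067
Divide by 2^2 − 1 = 3.
R = 2.1316699067/3 = 0.7105566356

0.710557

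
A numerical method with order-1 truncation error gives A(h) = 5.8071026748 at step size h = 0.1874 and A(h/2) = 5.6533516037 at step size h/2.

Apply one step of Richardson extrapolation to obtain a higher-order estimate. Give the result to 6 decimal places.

The method has order 1: 2^1 = 2.
2·5.6533516037 − 5.8071026748 = 5.4996005326
Denominator 2 − 1 = 1.
(2·5.6533516037 − 5.8071026748)/(2 − 1) = 5.4996005326
Correction |R − A(h/2)| = 1.538e-01; gap |A(h/2) − A(h)| = 1.538e-01.

5.499601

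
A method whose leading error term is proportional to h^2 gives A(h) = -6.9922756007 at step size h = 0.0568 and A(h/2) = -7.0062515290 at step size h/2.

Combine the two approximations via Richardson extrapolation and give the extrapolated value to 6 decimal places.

Error is O(h^2); halving h shrinks it by 2^2 = 4.
Weighted: (-28.0250061160) − (-6.9922756007) = -21.0327305153
Extrapolated: (-21.0327305153) / 3 = -7.0109101718

-7.010910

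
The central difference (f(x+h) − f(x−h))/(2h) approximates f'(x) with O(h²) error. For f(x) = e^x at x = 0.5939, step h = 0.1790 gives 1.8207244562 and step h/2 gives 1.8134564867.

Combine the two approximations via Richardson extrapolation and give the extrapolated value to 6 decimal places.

r = 2: numerator weight 4, denominator 3.
Top: 4(1.8134564867) − (1.8207244562) = 5.4331014906
Denominator 4 − 1 = 3.
5.4331014906 ÷ 3 = 1.8110338302
Gap between inputs: 7.268e-03; correction applied: −0.0024226565.

1.811034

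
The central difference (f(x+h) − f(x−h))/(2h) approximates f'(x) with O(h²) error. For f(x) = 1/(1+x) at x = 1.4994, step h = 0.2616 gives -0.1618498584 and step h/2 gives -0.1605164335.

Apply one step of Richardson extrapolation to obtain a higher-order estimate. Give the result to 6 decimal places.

-0.160072

Order 2 gives 2^r = 4 and 2^r − 1 = 3.
Numerator 4*A(h/2) − A(h) = 4*(-0.1605164335) − (-0.1618498584) = -0.4802158756
Extrapolated: (-0.4802158756) / 3 = -0.1600719585
Correction |R − A(h/2)| = 4.445e-04; gap |A(h/2) − A(h)| = 1.333e-03.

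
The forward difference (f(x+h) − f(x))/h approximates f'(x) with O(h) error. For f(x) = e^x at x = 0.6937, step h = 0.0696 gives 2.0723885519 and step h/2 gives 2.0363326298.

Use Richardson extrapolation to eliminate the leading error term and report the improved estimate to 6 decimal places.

2.000277

r = 1: numerator weight 2, denominator 1.
2^1*A(h/2) = 4.0726652596; minus A(h) gives 2.0002767077.
2.0002767077 ÷ 1 = 2.0002767077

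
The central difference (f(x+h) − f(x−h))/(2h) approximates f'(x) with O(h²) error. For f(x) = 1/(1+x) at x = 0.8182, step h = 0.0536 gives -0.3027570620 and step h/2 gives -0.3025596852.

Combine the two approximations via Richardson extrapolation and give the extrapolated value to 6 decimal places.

r = 2: numerator weight 4, denominator 3.
Top: 4(-0.3025596852) − (-0.3027570620) = -0.9074816788
(-0.9074816788) ÷ 3 = -0.3024938929
Shift from A(h/2): +0.0000657923.

-0.302494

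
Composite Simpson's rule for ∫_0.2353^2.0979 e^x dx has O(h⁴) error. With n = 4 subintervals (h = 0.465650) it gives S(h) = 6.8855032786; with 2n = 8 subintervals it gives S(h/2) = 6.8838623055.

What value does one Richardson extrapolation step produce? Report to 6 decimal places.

r = 4, so 2^r = 16.
16×6.8838623055 = 110.1417968880; subtract 6.8855032786 → 103.2562936094
Denominator 16 − 1 = 15.
Result: 6.8837529073
Gap between inputs: 1.641e-03; correction applied: −0.0001093982.

6.883753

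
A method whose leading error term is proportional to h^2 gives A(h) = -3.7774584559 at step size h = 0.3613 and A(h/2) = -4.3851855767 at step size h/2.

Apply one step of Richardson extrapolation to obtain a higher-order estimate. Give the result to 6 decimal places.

Order 2 gives 2^r = 4 and 2^r − 1 = 3.
A(h/2) − A(h) = -4.3851855767 − (-3.7774584559) = -0.6077271208
Correction (A(h/2) − A(h))/(4 − 1) = (-0.6077271208)/3 = -0.2025757069
R = -4.3851855767 − 0.2025757069 = -4.5877612836

-4.587761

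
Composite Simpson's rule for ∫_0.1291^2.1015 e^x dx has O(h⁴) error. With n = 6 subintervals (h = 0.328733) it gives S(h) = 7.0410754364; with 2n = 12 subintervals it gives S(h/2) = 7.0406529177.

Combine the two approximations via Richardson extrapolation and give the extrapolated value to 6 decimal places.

7.040625

Method order is 4; weight 2^4 = 16.
A(h/2) − A(h) = 7.0406529177 − 7.0410754364 = -0.0004225187
Correction (A(h/2) − A(h))/(16 − 1) = (-0.0004225187)/15 = -0.0000281679
R = A(h/2) + (A(h/2) − A(h))/15 = 7.0406529177 − 0.0000281679 = 7.0406247498
Gap between inputs: 4.225e-04; correction applied: −0.0000281679.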